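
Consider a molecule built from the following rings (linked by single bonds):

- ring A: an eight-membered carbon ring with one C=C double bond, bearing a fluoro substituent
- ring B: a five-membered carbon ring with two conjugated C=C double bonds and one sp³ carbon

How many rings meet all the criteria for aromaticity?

Ring A has six sp³ carbons, so it is not fully conjugated — not aromatic (cyclooctene).
Ring B has one sp³ carbon, so it is not fully conjugated — not aromatic (cyclopentadiene).
No ring is aromatic. Total: 0.

0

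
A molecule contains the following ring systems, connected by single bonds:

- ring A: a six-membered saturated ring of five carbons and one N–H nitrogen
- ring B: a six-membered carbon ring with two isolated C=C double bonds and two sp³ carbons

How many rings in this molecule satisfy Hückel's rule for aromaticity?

0

Ring A has only sp³ atoms, so it is not fully conjugated — not aromatic (piperidine).
Ring B has two sp³ carbons, so it is not fully conjugated — not aromatic (1,4-cyclohexadiene).
No ring is aromatic. Total: 0.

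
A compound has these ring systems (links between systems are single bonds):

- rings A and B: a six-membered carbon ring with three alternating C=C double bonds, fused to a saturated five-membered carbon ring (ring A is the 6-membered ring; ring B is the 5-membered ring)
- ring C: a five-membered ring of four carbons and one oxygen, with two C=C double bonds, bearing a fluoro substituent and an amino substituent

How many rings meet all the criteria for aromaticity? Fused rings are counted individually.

Ring A is fully conjugated (every ring atom contributes a p orbital); 3 ring double bonds give 6 π electrons. That satisfies 4n+2 with n=1, so ring A is aromatic (benzene ring).
Ring B has three sp³ carbons, so it is not fully conjugated — not aromatic (cyclopentane ring).
Ring C is fully conjugated (every ring atom contributes a p orbital); 2 ring double bonds (4 π electrons) plus a heteroatom lone pair (2) give 6 π electrons. Since 6 = 4n+2 (n=1), ring C is aromatic (furan).
Aromatic: A, C. Total: 2.

2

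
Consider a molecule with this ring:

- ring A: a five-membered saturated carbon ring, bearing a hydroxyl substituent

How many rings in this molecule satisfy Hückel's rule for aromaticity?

0

Ring A has only sp³ atoms, so it is not fully conjugated — not aromatic (cyclopentane).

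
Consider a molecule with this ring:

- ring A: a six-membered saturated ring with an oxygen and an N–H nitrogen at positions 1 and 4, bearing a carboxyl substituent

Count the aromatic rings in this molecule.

0

Ring A has only sp³ atoms, so it is not fully conjugated — not aromatic (morpholine).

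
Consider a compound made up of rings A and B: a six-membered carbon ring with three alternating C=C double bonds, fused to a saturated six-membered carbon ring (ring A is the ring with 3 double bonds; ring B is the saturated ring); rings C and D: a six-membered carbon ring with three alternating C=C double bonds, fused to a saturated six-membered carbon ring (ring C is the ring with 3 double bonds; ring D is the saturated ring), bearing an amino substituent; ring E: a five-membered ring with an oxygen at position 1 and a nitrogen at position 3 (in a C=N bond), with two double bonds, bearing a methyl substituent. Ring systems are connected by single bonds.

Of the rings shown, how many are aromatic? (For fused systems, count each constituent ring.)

Ring A has a continuous p-orbital overlap around the ring; 3 ring double bonds give 6 π electrons. 6 = 4(1)+2, so ring A is aromatic (benzene ring).
Ring B has four sp³ carbons, so it is not fully conjugated — not aromatic (cyclohexane ring).
Ring C has a continuous p-orbital overlap around the ring; 3 ring double bonds give 6 π electrons. Since 6 = 4n+2 (n=1), ring C is aromatic (benzene ring).
Ring D has four sp³ carbons, so it is not fully conjugated — not aromatic (cyclohexane ring).
Ring E has a continuous p-orbital overlap around the ring; 2 ring double bonds (4 π electrons) plus a heteroatom lone pair (2) give 6 π electrons. 6 = 4(1)+2, so ring E is aromatic (oxazole).
Aromatic: A, C, E. Total: 3.

3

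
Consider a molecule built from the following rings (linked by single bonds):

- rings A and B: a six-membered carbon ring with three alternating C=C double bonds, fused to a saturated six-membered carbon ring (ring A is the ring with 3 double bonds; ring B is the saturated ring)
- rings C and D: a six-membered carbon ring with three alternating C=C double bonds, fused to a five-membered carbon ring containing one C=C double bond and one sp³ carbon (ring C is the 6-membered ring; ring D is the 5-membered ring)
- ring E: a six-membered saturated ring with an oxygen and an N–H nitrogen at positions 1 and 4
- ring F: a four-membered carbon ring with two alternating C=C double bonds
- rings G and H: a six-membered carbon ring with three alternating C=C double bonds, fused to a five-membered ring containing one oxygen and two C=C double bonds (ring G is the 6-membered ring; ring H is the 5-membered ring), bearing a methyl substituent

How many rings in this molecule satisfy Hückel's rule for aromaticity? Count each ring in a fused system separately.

4

Ring A is planar and fully conjugated; 3 ring double bonds give 6 π electrons. Since 6 = 4n+2 (n=1), ring A is aromatic (benzene ring).
Ring B has four sp³ carbons, so it is not fully conjugated — not aromatic (cyclohexane ring).
Ring C is planar and fully conjugated; 3 ring double bonds give 6 π electrons. That satisfies 4n+2 with n=1, so ring C is aromatic (benzene ring).
Ring D has one sp³ carbon, so it is not fully conjugated — not aromatic (cyclopentene ring).
Ring E has only sp³ atoms, so it is not fully conjugated — not aromatic (morpholine).
Ring F has only sp² ring atoms; a planar conformation would have a fully conjugated π system of 4 electrons. But 4 = 4(1), which is 4n not 4n+2, so ring F is not aromatic (cyclobutadiene) — cyclobutadiene is antiaromatic and distorts to a rectangle.
Rings G and H form a fused bicyclic system (with one oxygen) with 9 sp² atoms and 10 π electrons from ring double bonds plus a heteroatom lone pair. 10 = 4(2)+2, so the system is aromatic and both rings count as aromatic (benzofuran).
Aromatic: A, C, G, H. Total: 4.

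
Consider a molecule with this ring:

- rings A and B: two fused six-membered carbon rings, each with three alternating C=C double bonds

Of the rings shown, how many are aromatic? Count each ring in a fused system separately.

Rings A and B form a fused bicyclic system with 10 sp² atoms and 10 π electrons from ring double bonds. 10 = 4(2)+2, so the system is aromatic and both rings count as aromatic (naphthalene).
Aromatic: A, B. Total: 2.

2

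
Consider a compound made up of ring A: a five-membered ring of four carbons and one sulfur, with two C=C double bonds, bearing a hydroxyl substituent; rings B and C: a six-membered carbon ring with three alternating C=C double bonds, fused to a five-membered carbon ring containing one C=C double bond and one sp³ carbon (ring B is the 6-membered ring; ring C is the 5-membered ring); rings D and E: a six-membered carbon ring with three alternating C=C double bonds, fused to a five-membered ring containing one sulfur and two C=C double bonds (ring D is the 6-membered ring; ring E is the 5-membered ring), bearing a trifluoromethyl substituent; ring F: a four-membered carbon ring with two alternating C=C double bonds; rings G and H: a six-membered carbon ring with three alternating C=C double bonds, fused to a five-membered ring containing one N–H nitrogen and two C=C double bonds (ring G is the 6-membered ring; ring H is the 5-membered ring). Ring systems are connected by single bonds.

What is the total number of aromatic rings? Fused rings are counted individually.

6

Ring A has a continuous p-orbital overlap around the ring; 2 ring double bonds (4 π electrons) plus a heteroatom lone pair (2) give 6 π electrons. 6 = 4(1)+2, so ring A is aromatic (thiophene).
Ring B has a continuous p-orbital overlap around the ring; 3 ring double bonds give 6 π electrons. 6 = 4(1)+2, so ring B is aromatic (benzene ring).
Ring C has one sp³ carbon, so it is not fully conjugated — not aromatic (cyclopentene ring).
Rings D and E form a fused bicyclic system (with one sulfur) with 9 sp² atoms and 10 π electrons from ring double bonds plus a heteroatom lone pair. 10 = 4(2)+2, so the system is aromatic and both rings count as aromatic (benzothiophene).
Ring F has only sp² ring atoms; a planar conformation would have a fully conjugated π system of 4 electrons. But 4 = 4(1), which is 4n not 4n+2, so ring F is not aromatic (cyclobutadiene) — cyclobutadiene is antiaromatic and distorts to a rectangle.
Rings G and H form a fused bicyclic system (with one N–H) with 9 sp² atoms and 10 π electrons from ring double bonds plus a heteroatom lone pair. 10 = 4(2)+2, so the system is aromatic and both rings count as aromatic (indole).
Aromatic: A, B, D, E, G, H. Total: 6.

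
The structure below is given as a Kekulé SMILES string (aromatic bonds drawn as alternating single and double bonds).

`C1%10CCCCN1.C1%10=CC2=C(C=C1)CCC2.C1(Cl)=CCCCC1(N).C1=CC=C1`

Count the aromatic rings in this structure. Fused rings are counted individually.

The SMILES encodes a six-membered saturated ring of five carbons and one N–H nitrogen; a six-membered carbon ring with three alternating C=C double bonds, fused to a saturated five-membered carbon ring; a six-membered carbon ring with one C=C double bond; a four-membered carbon ring with two alternating C=C double bonds.
The 6-membered ring with one N–H has only sp³ atoms, so it is not fully conjugated — not aromatic (piperidine).
The 6-membered ring is planar and fully conjugated; 3 ring double bonds give 6 π electrons. 6 = 4(1)+2, so it is aromatic (benzene ring).
The 5-membered ring has three sp³ carbons, so it is not fully conjugated — not aromatic (cyclopentane ring).
The second 6-membered ring has four sp³ carbons, so it is not fully conjugated — not aromatic (cyclohexene).
The 4-membered ring has only sp² ring atoms; a planar conformation would have a fully conjugated π system of 4 electrons. But 4 = 4(1), which is 4n not 4n+2, so it is not aromatic (cyclobutadiene) — cyclobutadiene is antiaromatic and distorts to a rectangle.
1 of the 5 rings is aromatic. Total: 1.

1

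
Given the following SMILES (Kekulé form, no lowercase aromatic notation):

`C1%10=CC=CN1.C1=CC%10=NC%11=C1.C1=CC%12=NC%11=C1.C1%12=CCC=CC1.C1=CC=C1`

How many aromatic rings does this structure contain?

3

The SMILES encodes a five-membered ring of four carbons and one nitrogen bearing a hydrogen, with two C=C double bonds; a six-membered ring of five carbons and one nitrogen with three alternating double bonds; a six-membered ring of five carbons and one nitrogen with three alternating double bonds; a six-membered carbon ring with two isolated C=C double bonds and two sp³ carbons; a four-membered carbon ring with two alternating C=C double bonds.
The 5-membered ring with one N–H is planar and fully conjugated; 2 ring double bonds (4 π electrons) plus a heteroatom lone pair (2) give 6 π electrons. Since 6 = 4n+2 (n=1), it is aromatic (pyrrole).
The 6-membered ring with one nitrogen is planar and fully conjugated; 3 ring double bonds give 6 π electrons. Since 6 = 4n+2 (n=1), it is aromatic (pyridine).
The second 6-membered ring with one nitrogen is planar and fully conjugated; 3 ring double bonds give 6 π electrons. Since 6 = 4n+2 (n=1), it is aromatic (pyridine).
The 6-membered ring has two sp³ carbons, so it is not fully conjugated — not aromatic (1,4-cyclohexadiene).
The 4-membered ring has only sp² ring atoms; a planar conformation would have a fully conjugated π system of 4 electrons. But 4 = 4(1), which is 4n not 4n+2, so it is not aromatic (cyclobutadiene) — cyclobutadiene is antiaromatic and distorts to a rectangle.
3 of the 5 rings are aromatic. Total: 3.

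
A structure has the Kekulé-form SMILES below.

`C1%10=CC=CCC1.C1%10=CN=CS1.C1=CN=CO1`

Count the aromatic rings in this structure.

The SMILES encodes a six-membered carbon ring with two conjugated C=C double bonds and two sp³ carbons; a five-membered ring with a sulfur at position 1 and a nitrogen at position 3 (in a C=N bond), with two double bonds; a five-membered ring with an oxygen at position 1 and a nitrogen at position 3 (in a C=N bond), with two double bonds.
The 6-membered ring has two sp³ carbons, so it is not fully conjugated — not aromatic (1,3-cyclohexadiene).
The 5-membered ring with one sulfur and one =N– is fully conjugated (every ring atom contributes a p orbital); 2 ring double bonds (4 π electrons) plus a heteroatom lone pair (2) give 6 π electrons. 6 = 4(1)+2, so it is aromatic (thiazole).
The 5-membered ring with one oxygen and one =N– has a continuous p-orbital overlap around the ring; 2 ring double bonds (4 π electrons) plus a heteroatom lone pair (2) give 6 π electrons. That satisfies 4n+2 with n=1, so it is aromatic (oxazole).
2 of the 3 rings are aromatic. Total: 2.

2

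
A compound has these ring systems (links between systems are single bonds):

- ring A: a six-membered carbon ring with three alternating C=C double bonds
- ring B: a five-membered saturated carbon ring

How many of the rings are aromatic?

1

Ring A has a continuous p-orbital overlap around the ring; 3 ring double bonds give 6 π electrons. 6 = 4(1)+2, so ring A is aromatic (benzene).
Ring B has only sp³ atoms, so it is not fully conjugated — not aromatic (cyclopentane).
Aromatic: A. Total: 1.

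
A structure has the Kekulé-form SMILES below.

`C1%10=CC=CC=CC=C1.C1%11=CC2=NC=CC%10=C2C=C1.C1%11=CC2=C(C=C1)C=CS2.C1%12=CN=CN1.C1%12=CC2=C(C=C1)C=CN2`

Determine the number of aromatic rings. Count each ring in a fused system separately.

7

The SMILES encodes an eight-membered carbon ring with four alternating C=C double bonds; two fused six-membered rings, each with three alternating double bonds; one ring is all carbon and the other has one ring nitrogen; a six-membered carbon ring with three alternating C=C double bonds, fused to a five-membered ring containing one sulfur and two C=C double bonds; a five-membered ring with nitrogens at positions 1 and 3 (one bearing H, one in a C=N bond) and two double bonds; a six-membered carbon ring with three alternating C=C double bonds, fused to a five-membered ring containing one N–H nitrogen and two C=C double bonds.
The 8-membered ring has only sp² ring atoms; a planar conformation would have a fully conjugated π system of 8 electrons. But 8 = 4(2), which is 4n not 4n+2, so it is not aromatic (cyclooctatetraene) — cyclooctatetraene distorts into a non-planar tub to avoid antiaromaticity.
The fused 6/6-membered bicyclic (with one nitrogen) is a single π system with 10 sp² atoms and 10 π electrons from ring double bonds. 10 = 4(2)+2, so the system is aromatic and both rings count as aromatic (quinoline).
The fused 6/5-membered bicyclic (with one sulfur) is a single π system with 9 sp² atoms and 10 π electrons from ring double bonds plus a heteroatom lone pair. 10 = 4(2)+2, so the system is aromatic and both rings count as aromatic (benzothiophene).
The 5-membered ring with two nitrogens (one N–H, one =N–) is fully conjugated (every ring atom contributes a p orbital); 2 ring double bonds (4 π electrons) plus a heteroatom lone pair (2) give 6 π electrons. Since 6 = 4n+2 (n=1), it is aromatic (imidazole).
The fused 6/5-membered bicyclic (with one N–H) is a single π system with 9 sp² atoms and 10 π electrons from ring double bonds plus a heteroatom lone pair. 10 = 4(2)+2, so the system is aromatic and both rings count as aromatic (indole).
7 of the 8 rings are aromatic. Total: 7.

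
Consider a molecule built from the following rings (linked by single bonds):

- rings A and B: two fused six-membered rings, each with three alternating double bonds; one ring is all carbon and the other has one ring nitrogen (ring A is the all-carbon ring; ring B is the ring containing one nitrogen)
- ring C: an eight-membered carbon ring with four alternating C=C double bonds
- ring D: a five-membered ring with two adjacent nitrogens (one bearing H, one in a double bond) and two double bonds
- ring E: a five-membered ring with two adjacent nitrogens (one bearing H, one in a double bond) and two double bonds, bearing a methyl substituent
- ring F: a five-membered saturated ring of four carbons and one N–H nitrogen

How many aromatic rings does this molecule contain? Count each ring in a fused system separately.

4

Rings A and B form a fused bicyclic system (with one nitrogen) with 10 sp² atoms and 10 π electrons from ring double bonds. 10 = 4(2)+2, so the system is aromatic and both rings count as aromatic (quinoline).
Ring C has only sp² ring atoms; a planar conformation would have a fully conjugated π system of 8 electrons. But 8 = 4(2), which is 4n not 4n+2, so ring C is not aromatic (cyclooctatetraene) — cyclooctatetraene distorts into a non-planar tub to avoid antiaromaticity.
Ring D has a continuous p-orbital overlap around the ring; 2 ring double bonds (4 π electrons) plus a heteroatom lone pair (2) give 6 π electrons. Since 6 = 4n+2 (n=1), ring D is aromatic (pyrazole).
Ring E is fully conjugated (every ring atom contributes a p orbital); 2 ring double bonds (4 π electrons) plus a heteroatom lone pair (2) give 6 π electrons. That satisfies 4n+2 with n=1, so ring E is aromatic (pyrazole).
Ring F has only sp³ atoms, so it is not fully conjugated — not aromatic (pyrrolidine).
Aromatic: A, B, D, E. Total: 4.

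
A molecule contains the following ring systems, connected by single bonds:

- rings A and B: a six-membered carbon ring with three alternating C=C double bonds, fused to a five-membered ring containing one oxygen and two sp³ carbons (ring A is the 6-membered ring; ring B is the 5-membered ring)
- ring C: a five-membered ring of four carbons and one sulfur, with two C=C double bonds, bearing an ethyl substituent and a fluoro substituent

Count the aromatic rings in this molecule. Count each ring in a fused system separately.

Ring A is planar and fully conjugated; 3 ring double bonds give 6 π electrons. Since 6 = 4n+2 (n=1), ring A is aromatic (benzene ring).
Ring B has two sp³ carbons, so it is not fully conjugated — not aromatic (oxolane ring).
Ring C is fully conjugated (every ring atom contributes a p orbital); 2 ring double bonds (4 π electrons) plus a heteroatom lone pair (2) give 6 π electrons. That satisfies 4n+2 with n=1, so ring C is aromatic (thiophene).
Aromatic: A, C. Total: 2.

2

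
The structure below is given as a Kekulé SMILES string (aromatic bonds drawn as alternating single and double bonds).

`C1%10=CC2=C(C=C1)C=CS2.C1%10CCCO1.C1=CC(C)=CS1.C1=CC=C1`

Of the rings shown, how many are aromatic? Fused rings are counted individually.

3

The SMILES encodes a six-membered carbon ring with three alternating C=C double bonds, fused to a five-membered ring containing one sulfur and two C=C double bonds; a five-membered saturated ring of four carbons and one oxygen; a five-membered ring of four carbons and one sulfur, with two C=C double bonds; a four-membered carbon ring with two alternating C=C double bonds.
The fused 6/5-membered bicyclic (with one sulfur) is a single π system with 9 sp² atoms and 10 π electrons from ring double bonds plus a heteroatom lone pair. 10 = 4(2)+2, so the system is aromatic and both rings count as aromatic (benzothiophene).
The 5-membered ring with one oxygen has only sp³ atoms, so it is not fully conjugated — not aromatic (tetrahydrofuran).
The 5-membered ring with one sulfur is fully conjugated (every ring atom contributes a p orbital); 2 ring double bonds (4 π electrons) plus a heteroatom lone pair (2) give 6 π electrons. Since 6 = 4n+2 (n=1), it is aromatic (thiophene).
The 4-membered ring has only sp² ring atoms; a planar conformation would have a fully conjugated π system of 4 electrons. But 4 = 4(1), which is 4n not 4n+2, so it is not aromatic (cyclobutadiene) — cyclobutadiene is antiaromatic and distorts to a rectangle.
3 of the 5 rings are aromatic. Total: 3.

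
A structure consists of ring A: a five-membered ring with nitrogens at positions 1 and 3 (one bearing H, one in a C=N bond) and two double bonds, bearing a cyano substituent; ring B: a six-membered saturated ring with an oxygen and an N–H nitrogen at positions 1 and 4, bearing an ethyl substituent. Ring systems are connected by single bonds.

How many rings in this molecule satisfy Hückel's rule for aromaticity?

Ring A is fully conjugated (every ring atom contributes a p orbital); 2 ring double bonds (4 π electrons) plus a heteroatom lone pair (2) give 6 π electrons. Since 6 = 4n+2 (n=1), ring A is aromatic (imidazole).
Ring B has only sp³ atoms, so it is not fully conjugated — not aromatic (morpholine).
Aromatic: A. Total: 1.

1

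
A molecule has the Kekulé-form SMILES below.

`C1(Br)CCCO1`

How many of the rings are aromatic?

0

The SMILES encodes a five-membered saturated ring of four carbons and one oxygen.
The 5-membered ring with one oxygen has only sp³ atoms, so it is not fully conjugated — not aromatic (tetrahydrofuran).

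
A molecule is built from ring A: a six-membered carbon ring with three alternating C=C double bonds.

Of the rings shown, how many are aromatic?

1

Ring A is fully conjugated (every ring atom contributes a p orbital); 3 ring double bonds give 6 π electrons. That satisfies 4n+2 with n=1, so ring A is aromatic (benzene).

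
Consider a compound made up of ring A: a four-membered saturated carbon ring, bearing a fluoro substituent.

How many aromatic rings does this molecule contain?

0

Ring A has only sp³ atoms, so it is not fully conjugated — not aromatic (cyclobutane).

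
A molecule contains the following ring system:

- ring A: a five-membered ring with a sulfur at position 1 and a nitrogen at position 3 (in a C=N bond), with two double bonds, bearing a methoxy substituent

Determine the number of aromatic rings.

Ring A has a continuous p-orbital overlap around the ring; 2 ring double bonds (4 π electrons) plus a heteroatom lone pair (2) give 6 π electrons. That satisfies 4n+2 with n=1, so ring A is aromatic (thiazole).

1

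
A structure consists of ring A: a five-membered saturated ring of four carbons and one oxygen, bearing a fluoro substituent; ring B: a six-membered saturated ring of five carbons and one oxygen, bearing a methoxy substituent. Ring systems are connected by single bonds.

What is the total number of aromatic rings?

0

Ring A has only sp³ atoms, so it is not fully conjugated — not aromatic (tetrahydrofuran).
Ring B has only sp³ atoms, so it is not fully conjugated — not aromatic (tetrahydropyran).
No ring is aromatic. Total: 0.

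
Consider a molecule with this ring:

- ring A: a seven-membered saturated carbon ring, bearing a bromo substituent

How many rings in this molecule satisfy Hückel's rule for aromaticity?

Ring A has only sp³ atoms, so it is not fully conjugated — not aromatic (cycloheptane).

0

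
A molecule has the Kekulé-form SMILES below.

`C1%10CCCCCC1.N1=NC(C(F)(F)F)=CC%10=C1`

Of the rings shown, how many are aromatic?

The SMILES encodes a seven-membered saturated carbon ring; a six-membered ring with two adjacent nitrogens and three alternating double bonds.
The 7-membered ring has only sp³ atoms, so it is not fully conjugated — not aromatic (cycloheptane).
The 6-membered ring with two nitrogens (1,2) is planar and fully conjugated; 3 ring double bonds give 6 π electrons. Since 6 = 4n+2 (n=1), it is aromatic (pyridazine).
1 of the 2 rings is aromatic. Total: 1.

1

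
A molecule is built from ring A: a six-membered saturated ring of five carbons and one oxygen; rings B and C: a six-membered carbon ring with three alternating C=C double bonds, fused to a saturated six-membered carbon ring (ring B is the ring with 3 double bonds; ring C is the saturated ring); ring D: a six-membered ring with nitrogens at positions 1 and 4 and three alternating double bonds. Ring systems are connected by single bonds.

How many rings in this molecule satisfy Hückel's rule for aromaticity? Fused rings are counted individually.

2

Ring A has only sp³ atoms, so it is not fully conjugated — not aromatic (tetrahydropyran).
Ring B is planar and fully conjugated; 3 ring double bonds give 6 π electrons. 6 = 4(1)+2, so ring B is aromatic (benzene ring).
Ring C has four sp³ carbons, so it is not fully conjugated — not aromatic (cyclohexane ring).
Ring D has a continuous p-orbital overlap around the ring; 3 ring double bonds give 6 π electrons. 6 = 4(1)+2, so ring D is aromatic (pyrazine).
Aromatic: B, D. Total: 2.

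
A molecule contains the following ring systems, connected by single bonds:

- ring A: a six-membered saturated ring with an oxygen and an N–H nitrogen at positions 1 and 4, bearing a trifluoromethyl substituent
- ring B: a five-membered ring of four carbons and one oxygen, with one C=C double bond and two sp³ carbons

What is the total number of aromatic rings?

0

Ring A has only sp³ atoms, so it is not fully conjugated — not aromatic (morpholine).
Ring B has two sp³ carbons, so it is not fully conjugated — not aromatic (2,3-dihydrofuran).
No ring is aromatic. Total: 0.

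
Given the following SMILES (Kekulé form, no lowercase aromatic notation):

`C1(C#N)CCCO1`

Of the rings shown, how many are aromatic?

0

The SMILES encodes a five-membered saturated ring of four carbons and one oxygen.
The 5-membered ring with one oxygen has only sp³ atoms, so it is not fully conjugated — not aromatic (tetrahydrofuran).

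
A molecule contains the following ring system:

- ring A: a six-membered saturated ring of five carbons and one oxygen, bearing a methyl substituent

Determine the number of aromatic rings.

0

Ring A has only sp³ atoms, so it is not fully conjugated — not aromatic (tetrahydropyran).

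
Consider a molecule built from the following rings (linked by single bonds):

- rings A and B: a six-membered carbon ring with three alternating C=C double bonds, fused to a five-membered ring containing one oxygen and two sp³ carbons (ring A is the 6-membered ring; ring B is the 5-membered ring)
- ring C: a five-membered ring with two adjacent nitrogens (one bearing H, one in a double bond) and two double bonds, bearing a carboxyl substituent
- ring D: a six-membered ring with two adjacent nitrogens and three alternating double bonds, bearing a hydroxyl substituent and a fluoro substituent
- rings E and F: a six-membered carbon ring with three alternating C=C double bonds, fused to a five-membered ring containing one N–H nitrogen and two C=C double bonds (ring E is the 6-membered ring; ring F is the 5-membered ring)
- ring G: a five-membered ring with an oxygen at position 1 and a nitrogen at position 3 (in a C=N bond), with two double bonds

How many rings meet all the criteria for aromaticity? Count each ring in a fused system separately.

6

Ring A is fully conjugated (every ring atom contributes a p orbital); 3 ring double bonds give 6 π electrons. That satisfies 4n+2 with n=1, so ring A is aromatic (benzene ring).
Ring B has two sp³ carbons, so it is not fully conjugated — not aromatic (oxolane ring).
Ring C has a continuous p-orbital overlap around the ring; 2 ring double bonds (4 π electrons) plus a heteroatom lone pair (2) give 6 π electrons. Since 6 = 4n+2 (n=1), ring C is aromatic (pyrazole).
Ring D has a continuous p-orbital overlap around the ring; 3 ring double bonds give 6 π electrons. That satisfies 4n+2 with n=1, so ring D is aromatic (pyridazine).
Rings E and F form a fused bicyclic system (with one N–H) with 9 sp² atoms and 10 π electrons from ring double bonds plus a heteroatom lone pair. 10 = 4(2)+2, so the system is aromatic and both rings count as aromatic (indole).
Ring G has a continuous p-orbital overlap around the ring; 2 ring double bonds (4 π electrons) plus a heteroatom lone pair (2) give 6 π electrons. Since 6 = 4n+2 (n=1), ring G is aromatic (oxazole).
Aromatic: A, C, D, E, F, G. Total: 6.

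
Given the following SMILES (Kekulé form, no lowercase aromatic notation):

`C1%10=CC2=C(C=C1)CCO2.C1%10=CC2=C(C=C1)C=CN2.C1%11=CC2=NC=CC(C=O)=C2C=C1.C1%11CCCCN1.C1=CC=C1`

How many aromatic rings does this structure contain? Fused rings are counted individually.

The SMILES encodes a six-membered carbon ring with three alternating C=C double bonds, fused to a five-membered ring containing one oxygen and two sp³ carbons; a six-membered carbon ring with three alternating C=C double bonds, fused to a five-membered ring containing one N–H nitrogen and two C=C double bonds; two fused six-membered rings, each with three alternating double bonds; one ring is all carbon and the other has one ring nitrogen; a six-membered saturated ring of five carbons and one N–H nitrogen; a four-membered carbon ring with two alternating C=C double bonds.
The 6-membered ring is planar and fully conjugated; 3 ring double bonds give 6 π electrons. That satisfies 4n+2 with n=1, so it is aromatic (benzene ring).
The 5-membered ring with one oxygen has two sp³ carbons, so it is not fully conjugated — not aromatic (oxolane ring).
The fused 6/5-membered bicyclic (with one N–H) is a single π system with 9 sp² atoms and 10 π electrons from ring double bonds plus a heteroatom lone pair. 10 = 4(2)+2, so the system is aromatic and both rings count as aromatic (indole).
The fused 6/6-membered bicyclic (with one nitrogen) is a single π system with 10 sp² atoms and 10 π electrons from ring double bonds. 10 = 4(2)+2, so the system is aromatic and both rings count as aromatic (quinoline).
The 6-membered ring with one N–H has only sp³ atoms, so it is not fully conjugated — not aromatic (piperidine).
The 4-membered ring has only sp² ring atoms; a planar conformation would have a fully conjugated π system of 4 electrons. But 4 = 4(1), which is 4n not 4n+2, so it is not aromatic (cyclobutadiene) — cyclobutadiene is antiaromatic and distorts to a rectangle.
5 of the 8 rings are aromatic. Total: 5.

5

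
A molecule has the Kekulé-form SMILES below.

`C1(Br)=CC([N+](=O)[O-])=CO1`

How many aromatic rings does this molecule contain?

1

The SMILES encodes a five-membered ring of four carbons and one oxygen, with two C=C double bonds.
The 5-membered ring with one oxygen has a continuous p-orbital overlap around the ring; 2 ring double bonds (4 π electrons) plus a heteroatom lone pair (2) give 6 π electrons. That satisfies 4n+2 with n=1, so it is aromatic (furan).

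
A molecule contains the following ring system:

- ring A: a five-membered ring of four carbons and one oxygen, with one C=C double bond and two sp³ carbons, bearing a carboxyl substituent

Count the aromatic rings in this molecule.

Ring A has two sp³ carbons, so it is not fully conjugated — not aromatic (2,3-dihydrofuran).

0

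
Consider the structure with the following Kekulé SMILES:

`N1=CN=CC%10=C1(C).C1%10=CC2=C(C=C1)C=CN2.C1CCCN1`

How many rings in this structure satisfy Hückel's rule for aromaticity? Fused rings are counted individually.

3

The SMILES encodes a six-membered ring with nitrogens at positions 1 and 3 and three alternating double bonds; a six-membered carbon ring with three alternating C=C double bonds, fused to a five-membered ring containing one N–H nitrogen and two C=C double bonds; a five-membered saturated ring of four carbons and one N–H nitrogen.
The 6-membered ring with two nitrogens (1,3) is planar and fully conjugated; 3 ring double bonds give 6 π electrons. Since 6 = 4n+2 (n=1), it is aromatic (pyrimidine).
The fused 6/5-membered bicyclic (with one N–H) is a single π system with 9 sp² atoms and 10 π electrons from ring double bonds plus a heteroatom lone pair. 10 = 4(2)+2, so the system is aromatic and both rings count as aromatic (indole).
The 5-membered ring with one N–H has only sp³ atoms, so it is not fully conjugated — not aromatic (pyrrolidine).
3 of the 4 rings are aromatic. Total: 3.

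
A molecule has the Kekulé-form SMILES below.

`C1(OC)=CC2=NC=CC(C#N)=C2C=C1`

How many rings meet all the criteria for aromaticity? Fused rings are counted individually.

2

The SMILES encodes two fused six-membered rings, each with three alternating double bonds; one ring is all carbon and the other has one ring nitrogen.
The fused 6/6-membered bicyclic (with one nitrogen) is a single π system with 10 sp² atoms and 10 π electrons from ring double bonds. 10 = 4(2)+2, so the system is aromatic and both rings count as aromatic (quinoline).
2 of the 2 rings are aromatic. Total: 2.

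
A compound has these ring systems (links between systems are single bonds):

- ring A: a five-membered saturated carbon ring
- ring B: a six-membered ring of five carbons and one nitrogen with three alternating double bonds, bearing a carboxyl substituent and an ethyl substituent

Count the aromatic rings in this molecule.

Ring A has only sp³ atoms, so it is not fully conjugated — not aromatic (cyclopentane).
Ring B is fully conjugated (every ring atom contributes a p orbital); 3 ring double bonds give 6 π electrons. That satisfies 4n+2 with n=1, so ring B is aromatic (pyridine).
Aromatic: B. Total: 1.

1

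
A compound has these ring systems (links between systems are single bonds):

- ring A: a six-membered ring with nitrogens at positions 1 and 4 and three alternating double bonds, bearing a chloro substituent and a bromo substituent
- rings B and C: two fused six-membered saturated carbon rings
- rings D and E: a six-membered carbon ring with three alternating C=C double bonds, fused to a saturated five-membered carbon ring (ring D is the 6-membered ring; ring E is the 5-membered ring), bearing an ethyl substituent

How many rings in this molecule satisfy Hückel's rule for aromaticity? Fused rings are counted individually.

2

Ring A has a continuous p-orbital overlap around the ring; 3 ring double bonds give 6 π electrons. That satisfies 4n+2 with n=1, so ring A is aromatic (pyrazine).
Ring B has only sp³ atoms, so it is not fully conjugated — not aromatic (cyclohexane ring).
Ring C has only sp³ atoms, so it is not fully conjugated — not aromatic (cyclohexane ring).
Ring D is fully conjugated (every ring atom contributes a p orbital); 3 ring double bonds give 6 π electrons. 6 = 4(1)+2, so ring D is aromatic (benzene ring).
Ring E has three sp³ carbons, so it is not fully conjugated — not aromatic (cyclopentane ring).
Aromatic: A, D. Total: 2.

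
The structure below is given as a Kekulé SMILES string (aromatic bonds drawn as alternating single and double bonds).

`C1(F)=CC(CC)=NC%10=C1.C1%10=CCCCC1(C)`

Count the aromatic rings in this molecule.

The SMILES encodes a six-membered ring of five carbons and one nitrogen with three alternating double bonds; a six-membered carbon ring with one C=C double bond.
The 6-membered ring with one nitrogen has a continuous p-orbital overlap around the ring; 3 ring double bonds give 6 π electrons. 6 = 4(1)+2, so it is aromatic (pyridine).
The 6-membered ring has four sp³ carbons, so it is not fully conjugated — not aromatic (cyclohexene).
1 of the 2 rings is aromatic. Total: 1.

1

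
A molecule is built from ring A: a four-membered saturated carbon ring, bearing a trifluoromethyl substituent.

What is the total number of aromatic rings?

0

Ring A has only sp³ atoms, so it is not fully conjugated — not aromatic (cyclobutane).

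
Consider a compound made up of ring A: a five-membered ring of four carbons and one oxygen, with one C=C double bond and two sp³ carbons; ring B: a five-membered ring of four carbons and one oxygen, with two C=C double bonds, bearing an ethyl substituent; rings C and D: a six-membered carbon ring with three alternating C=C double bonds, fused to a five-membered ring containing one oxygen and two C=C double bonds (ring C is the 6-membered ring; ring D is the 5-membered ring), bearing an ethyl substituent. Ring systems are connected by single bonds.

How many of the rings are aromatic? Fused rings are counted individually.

Ring A has two sp³ carbons, so it is not fully conjugated — not aromatic (2,3-dihydrofuran).
Ring B is fully conjugated (every ring atom contributes a p orbital); 2 ring double bonds (4 π electrons) plus a heteroatom lone pair (2) give 6 π electrons. That satisfies 4n+2 with n=1, so ring B is aromatic (furan).
Rings C and D form a fused bicyclic system (with one oxygen) with 9 sp² atoms and 10 π electrons from ring double bonds plus a heteroatom lone pair. 10 = 4(2)+2, so the system is aromatic and both rings count as aromatic (benzofuran).
Aromatic: B, C, D. Total: 3.

3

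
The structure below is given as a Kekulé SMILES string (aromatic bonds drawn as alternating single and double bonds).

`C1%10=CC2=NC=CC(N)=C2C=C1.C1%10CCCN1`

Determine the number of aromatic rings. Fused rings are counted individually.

2

The SMILES encodes two fused six-membered rings, each with three alternating double bonds; one ring is all carbon and the other has one ring nitrogen; a five-membered saturated ring of four carbons and one N–H nitrogen.
The fused 6/6-membered bicyclic (with one nitrogen) is a single π system with 10 sp² atoms and 10 π electrons from ring double bonds. 10 = 4(2)+2, so the system is aromatic and both rings count as aromatic (quinoline).
The 5-membered ring with one N–H has only sp³ atoms, so it is not fully conjugated — not aromatic (pyrrolidine).
2 of the 3 rings are aromatic. Total: 2.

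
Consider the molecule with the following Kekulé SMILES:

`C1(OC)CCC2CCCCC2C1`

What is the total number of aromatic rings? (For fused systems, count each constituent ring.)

0

The SMILES encodes two fused six-membered saturated carbon rings.
The 6-membered ring has only sp³ atoms, so it is not fully conjugated — not aromatic (cyclohexane ring).
The second 6-membered ring has only sp³ atoms, so it is not fully conjugated — not aromatic (cyclohexane ring).
None of the rings are aromatic. Total: 0.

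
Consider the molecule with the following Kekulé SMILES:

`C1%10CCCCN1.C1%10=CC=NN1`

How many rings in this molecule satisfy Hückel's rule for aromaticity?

The SMILES encodes a six-membered saturated ring of five carbons and one N–H nitrogen; a five-membered ring with two adjacent nitrogens (one bearing H, one in a double bond) and two double bonds.
The 6-membered ring with one N–H has only sp³ atoms, so it is not fully conjugated — not aromatic (piperidine).
The 5-membered ring with two adjacent nitrogens (one N–H, one =N–) is fully conjugated (every ring atom contributes a p orbital); 2 ring double bonds (4 π electrons) plus a heteroatom lone pair (2) give 6 π electrons. Since 6 = 4n+2 (n=1), it is aromatic (pyrazole).
1 of the 2 rings is aromatic. Total: 1.

1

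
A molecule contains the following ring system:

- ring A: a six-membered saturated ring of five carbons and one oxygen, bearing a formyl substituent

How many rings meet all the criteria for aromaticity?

Ring A has only sp³ atoms, so it is not fully conjugated — not aromatic (tetrahydropyran).

0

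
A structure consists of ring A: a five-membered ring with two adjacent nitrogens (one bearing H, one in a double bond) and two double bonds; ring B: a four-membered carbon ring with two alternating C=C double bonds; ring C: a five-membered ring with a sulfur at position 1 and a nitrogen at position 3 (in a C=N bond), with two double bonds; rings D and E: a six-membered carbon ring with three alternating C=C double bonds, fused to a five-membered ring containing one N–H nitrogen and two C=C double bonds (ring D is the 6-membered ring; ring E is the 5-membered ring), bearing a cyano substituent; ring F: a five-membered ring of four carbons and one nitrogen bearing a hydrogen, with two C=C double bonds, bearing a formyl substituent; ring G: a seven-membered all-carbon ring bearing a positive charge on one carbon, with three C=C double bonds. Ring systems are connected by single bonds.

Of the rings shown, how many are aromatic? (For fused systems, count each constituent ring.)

6

Ring A is fully conjugated (every ring atom contributes a p orbital); 2 ring double bonds (4 π electrons) plus a heteroatom lone pair (2) give 6 π electrons. That satisfies 4n+2 with n=1, so ring A is aromatic (pyrazole).
Ring B has only sp² ring atoms; a planar conformation would have a fully conjugated π system of 4 electrons. But 4 = 4(1), which is 4n not 4n+2, so ring B is not aromatic (cyclobutadiene) — cyclobutadiene is antiaromatic and distorts to a rectangle.
Ring C is fully conjugated (every ring atom contributes a p orbital); 2 ring double bonds (4 π electrons) plus a heteroatom lone pair (2) give 6 π electrons. Since 6 = 4n+2 (n=1), ring C is aromatic (thiazole).
Rings D and E form a fused bicyclic system (with one N–H) with 9 sp² atoms and 10 π electrons from ring double bonds plus a heteroatom lone pair. 10 = 4(2)+2, so the system is aromatic and both rings count as aromatic (indole).
Ring F has a continuous p-orbital overlap around the ring; 2 ring double bonds (4 π electrons) plus a heteroatom lone pair (2) give 6 π electrons. That satisfies 4n+2 with n=1, so ring F is aromatic (pyrrole).
Ring G is planar and fully conjugated; 3 ring double bonds (6 π electrons) plus the carbocation's empty p orbital (0, but keeps the ring conjugated) give 6 π electrons. That satisfies 4n+2 with n=1, so ring G is aromatic (tropylium cation).
Aromatic: A, C, D, E, F, G. Total: 6.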